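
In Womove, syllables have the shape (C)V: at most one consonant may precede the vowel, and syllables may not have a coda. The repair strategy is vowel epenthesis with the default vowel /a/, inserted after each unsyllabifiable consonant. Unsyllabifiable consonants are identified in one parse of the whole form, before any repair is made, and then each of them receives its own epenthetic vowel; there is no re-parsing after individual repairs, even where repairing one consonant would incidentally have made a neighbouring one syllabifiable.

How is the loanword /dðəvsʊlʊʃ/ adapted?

Syllabifying with onset maximization leaves /d/, /v/, /ʃ/ stranded (no codas are permitted; onsets are limited to one consonant).
Epenthesis after each stranded consonant: /d/ → /da/, /v/ → /va/, /ʃ/ → /ʃa/.

daðəvasʊlʊʃa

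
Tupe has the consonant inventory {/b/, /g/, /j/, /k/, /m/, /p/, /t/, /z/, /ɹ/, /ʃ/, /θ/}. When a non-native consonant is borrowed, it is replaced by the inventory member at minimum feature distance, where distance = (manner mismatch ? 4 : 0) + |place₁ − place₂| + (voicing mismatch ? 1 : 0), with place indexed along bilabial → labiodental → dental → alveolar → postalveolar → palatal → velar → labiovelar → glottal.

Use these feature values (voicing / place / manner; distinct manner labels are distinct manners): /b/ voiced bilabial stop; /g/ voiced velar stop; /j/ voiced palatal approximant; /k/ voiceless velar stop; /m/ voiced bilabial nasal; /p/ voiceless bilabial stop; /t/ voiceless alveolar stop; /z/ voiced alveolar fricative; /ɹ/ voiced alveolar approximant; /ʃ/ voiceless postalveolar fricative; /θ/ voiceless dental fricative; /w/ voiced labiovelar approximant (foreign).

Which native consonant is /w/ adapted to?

j

/j/ is closest: same manner (approximant), place distance 2 (labiovelar→palatal), same voicing; total 2. Next closest is /ɹ/ at distance 4.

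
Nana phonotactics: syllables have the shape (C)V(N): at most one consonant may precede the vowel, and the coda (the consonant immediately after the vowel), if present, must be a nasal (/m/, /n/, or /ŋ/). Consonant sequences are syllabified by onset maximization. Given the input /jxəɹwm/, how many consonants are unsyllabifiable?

4

Syllabifying with onset maximization leaves /j/, /ɹ/, /w/, /m/ stranded (only a nasal (/m/, /n/, or /ŋ/) is licensed in coda position; onsets are limited to one consonant).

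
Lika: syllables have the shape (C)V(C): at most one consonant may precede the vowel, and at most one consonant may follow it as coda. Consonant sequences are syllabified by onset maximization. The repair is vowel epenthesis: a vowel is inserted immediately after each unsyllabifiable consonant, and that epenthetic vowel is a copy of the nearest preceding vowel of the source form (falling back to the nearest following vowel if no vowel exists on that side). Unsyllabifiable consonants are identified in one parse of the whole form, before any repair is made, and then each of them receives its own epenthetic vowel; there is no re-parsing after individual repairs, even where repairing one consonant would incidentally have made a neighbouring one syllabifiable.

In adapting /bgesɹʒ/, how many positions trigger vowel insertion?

3

The unsyllabifiable consonants are /b/, /ɹ/, /ʒ/; each receives one epenthetic vowel.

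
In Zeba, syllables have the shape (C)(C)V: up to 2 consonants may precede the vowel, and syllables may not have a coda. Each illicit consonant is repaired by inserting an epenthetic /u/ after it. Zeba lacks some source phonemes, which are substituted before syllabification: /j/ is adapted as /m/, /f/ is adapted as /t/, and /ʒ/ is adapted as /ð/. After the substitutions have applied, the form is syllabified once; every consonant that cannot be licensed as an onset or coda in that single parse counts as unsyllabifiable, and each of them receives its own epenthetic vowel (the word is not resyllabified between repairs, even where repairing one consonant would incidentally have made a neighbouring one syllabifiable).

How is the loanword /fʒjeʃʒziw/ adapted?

Substitution: /f/ → /t/, /ʒ/ → /ð/, /j/ → /m/, giving /tðmeʃðziw/.
Under (C)(C)V, the unsyllabifiable consonants are /t/, /ʃ/, /w/ (no codas are permitted; onsets may contain at most 2 consonants).
Inserting the epenthetic vowel yields /t/ → /tu/, /ʃ/ → /ʃu/, /w/ → /wu/.

tuðmeʃuðziwu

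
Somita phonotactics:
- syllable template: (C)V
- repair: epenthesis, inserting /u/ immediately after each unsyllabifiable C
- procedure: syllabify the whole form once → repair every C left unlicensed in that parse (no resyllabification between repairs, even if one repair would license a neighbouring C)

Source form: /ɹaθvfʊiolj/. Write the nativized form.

Under (C)V, the unsyllabifiable consonants are /θ/, /v/, /l/, /j/ (no codas are permitted; onsets are limited to one consonant).
Inserting the epenthetic vowel yields /θ/ → /θu/, /v/ → /vu/, /l/ → /lu/, /j/ → /ju/.

ɹaθuvufʊioluju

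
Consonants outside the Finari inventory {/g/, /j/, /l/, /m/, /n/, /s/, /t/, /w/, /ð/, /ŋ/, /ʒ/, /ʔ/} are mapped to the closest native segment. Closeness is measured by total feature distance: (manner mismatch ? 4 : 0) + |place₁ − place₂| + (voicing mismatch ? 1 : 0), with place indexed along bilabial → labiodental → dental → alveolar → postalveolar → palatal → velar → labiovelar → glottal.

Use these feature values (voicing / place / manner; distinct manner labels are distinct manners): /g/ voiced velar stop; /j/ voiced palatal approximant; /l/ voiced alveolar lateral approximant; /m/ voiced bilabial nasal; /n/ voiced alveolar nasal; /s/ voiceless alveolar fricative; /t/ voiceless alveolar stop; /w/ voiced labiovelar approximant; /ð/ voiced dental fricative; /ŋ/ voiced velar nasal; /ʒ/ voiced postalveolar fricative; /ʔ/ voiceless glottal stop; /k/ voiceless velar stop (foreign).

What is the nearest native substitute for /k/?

g

/g/ is closest: same manner (stop), place distance 0 (velar→velar), voicing differs (+1); total 1. Next closest is /ʔ/ at distance 2.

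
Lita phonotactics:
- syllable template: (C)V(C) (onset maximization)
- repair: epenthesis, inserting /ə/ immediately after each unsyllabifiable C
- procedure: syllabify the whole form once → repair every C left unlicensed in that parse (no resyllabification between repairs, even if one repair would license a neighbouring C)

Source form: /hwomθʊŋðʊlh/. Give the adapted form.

həwomθʊŋðʊlhə

Under (C)V(C), the unsyllabifiable consonants are /h/, /h/ (at most one coda consonant is licensed; onsets are limited to one consonant).
Inserting the epenthetic vowel yields /h/ → /hə/, /h/ → /hə/.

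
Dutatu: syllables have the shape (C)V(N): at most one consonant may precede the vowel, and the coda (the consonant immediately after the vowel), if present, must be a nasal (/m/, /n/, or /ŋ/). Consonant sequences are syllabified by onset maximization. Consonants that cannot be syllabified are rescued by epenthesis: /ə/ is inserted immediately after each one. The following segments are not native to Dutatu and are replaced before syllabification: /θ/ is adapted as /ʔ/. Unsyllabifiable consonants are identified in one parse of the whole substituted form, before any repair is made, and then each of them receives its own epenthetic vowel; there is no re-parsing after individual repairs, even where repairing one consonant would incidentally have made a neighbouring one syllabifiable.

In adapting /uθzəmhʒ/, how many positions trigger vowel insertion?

After substitution the input is /uʔzəmhʒ/.
The unsyllabifiable consonants are /ʔ/, /h/, /ʒ/; each receives one epenthetic vowel.

3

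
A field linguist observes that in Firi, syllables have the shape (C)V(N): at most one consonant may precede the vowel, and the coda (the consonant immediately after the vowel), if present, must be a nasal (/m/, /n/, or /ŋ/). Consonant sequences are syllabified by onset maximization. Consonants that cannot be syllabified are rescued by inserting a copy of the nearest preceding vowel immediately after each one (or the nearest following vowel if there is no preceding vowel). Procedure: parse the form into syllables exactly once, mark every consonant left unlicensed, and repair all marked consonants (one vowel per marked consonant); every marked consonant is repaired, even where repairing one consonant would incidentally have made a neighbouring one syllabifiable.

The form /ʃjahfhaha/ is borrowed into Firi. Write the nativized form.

ʃajahafahaha

Under (C)V(N), the unsyllabifiable consonants are /ʃ/, /h/, /f/ (only a nasal (/m/, /n/, or /ŋ/) is licensed in coda position; onsets are limited to one consonant).
Epenthesis after each stranded consonant: /ʃ/ → /ʃa/, /h/ → /ha/, /f/ → /fa/.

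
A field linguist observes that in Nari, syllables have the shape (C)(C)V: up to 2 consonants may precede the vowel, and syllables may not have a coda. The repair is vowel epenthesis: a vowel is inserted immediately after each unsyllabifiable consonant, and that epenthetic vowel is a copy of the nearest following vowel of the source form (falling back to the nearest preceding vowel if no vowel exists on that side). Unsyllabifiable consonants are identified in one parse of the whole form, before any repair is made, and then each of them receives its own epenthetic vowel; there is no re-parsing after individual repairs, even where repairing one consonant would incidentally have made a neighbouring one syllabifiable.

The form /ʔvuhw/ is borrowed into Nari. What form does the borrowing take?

Under (C)(C)V, the unsyllabifiable consonants are /h/, /w/ (no codas are permitted; onsets may contain at most 2 consonants).
Inserting the epenthetic vowel yields /h/ → /hu/, /w/ → /wu/.

ʔvuhuwu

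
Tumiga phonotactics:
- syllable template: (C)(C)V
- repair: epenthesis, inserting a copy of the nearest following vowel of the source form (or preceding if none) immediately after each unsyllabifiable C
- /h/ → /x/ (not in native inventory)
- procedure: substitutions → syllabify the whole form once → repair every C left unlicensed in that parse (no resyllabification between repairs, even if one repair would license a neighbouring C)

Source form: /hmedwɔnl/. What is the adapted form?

xmedwɔnɔlɔ

Substitution: /h/ → /x/, giving /xmedwɔnl/.
Under (C)(C)V, the unsyllabifiable consonants are /n/, /l/ (no codas are permitted; onsets may contain at most 2 consonants).
Epenthesis after each stranded consonant: /n/ → /nɔ/, /l/ → /lɔ/.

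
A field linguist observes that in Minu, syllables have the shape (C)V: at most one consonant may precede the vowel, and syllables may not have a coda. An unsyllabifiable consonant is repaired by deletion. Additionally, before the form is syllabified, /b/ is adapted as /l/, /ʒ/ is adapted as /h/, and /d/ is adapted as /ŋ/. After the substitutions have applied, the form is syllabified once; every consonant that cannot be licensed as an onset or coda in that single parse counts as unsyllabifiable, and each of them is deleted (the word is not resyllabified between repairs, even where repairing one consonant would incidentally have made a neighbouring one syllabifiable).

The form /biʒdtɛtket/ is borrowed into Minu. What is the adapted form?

litɛke

Substitution: /b/ → /l/, /ʒ/ → /h/, /d/ → /ŋ/, giving /lihŋtɛtket/.
Under (C)V, the unsyllabifiable consonants are /h/, /ŋ/, /t/, /t/ (no codas are permitted; onsets are limited to one consonant).
Each unlicensed consonant is deleted: /h/, /ŋ/, /t/, /t/.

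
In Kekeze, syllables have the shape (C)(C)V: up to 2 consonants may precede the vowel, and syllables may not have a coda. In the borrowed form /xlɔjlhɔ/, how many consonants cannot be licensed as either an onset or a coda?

The consonants /j/ cannot be parsed into a legal (C)(C)V syllable (no codas are permitted; onsets may contain at most 2 consonants).

1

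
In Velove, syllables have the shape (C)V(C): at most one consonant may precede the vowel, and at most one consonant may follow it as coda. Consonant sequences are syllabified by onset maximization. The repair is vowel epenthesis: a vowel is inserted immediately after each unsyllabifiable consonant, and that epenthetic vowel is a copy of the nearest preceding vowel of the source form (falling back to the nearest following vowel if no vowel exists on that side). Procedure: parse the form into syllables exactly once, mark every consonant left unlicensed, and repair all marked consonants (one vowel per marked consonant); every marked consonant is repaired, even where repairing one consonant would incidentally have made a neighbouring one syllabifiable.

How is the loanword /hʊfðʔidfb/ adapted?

hʊfðʊʔidfibi

Syllabifying with onset maximization leaves /ð/, /f/, /b/ stranded (at most one coda consonant is licensed; onsets are limited to one consonant).
Epenthesis after each stranded consonant: /ð/ → /ðʊ/, /f/ → /fi/, /b/ → /bi/.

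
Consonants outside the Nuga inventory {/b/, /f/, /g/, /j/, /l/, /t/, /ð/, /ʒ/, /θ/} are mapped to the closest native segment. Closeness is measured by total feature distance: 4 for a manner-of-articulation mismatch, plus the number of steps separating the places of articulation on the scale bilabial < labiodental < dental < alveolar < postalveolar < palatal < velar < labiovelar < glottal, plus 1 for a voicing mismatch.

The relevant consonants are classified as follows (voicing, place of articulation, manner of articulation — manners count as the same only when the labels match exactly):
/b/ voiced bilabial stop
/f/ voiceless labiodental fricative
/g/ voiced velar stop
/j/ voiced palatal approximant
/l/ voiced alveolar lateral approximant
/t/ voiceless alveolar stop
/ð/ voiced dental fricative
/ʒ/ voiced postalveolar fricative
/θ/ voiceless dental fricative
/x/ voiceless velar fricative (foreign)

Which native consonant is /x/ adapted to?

/ʒ/ is closest: same manner (fricative), place distance 2 (velar→postalveolar), voicing differs (+1); total 3. Next closest is /θ/ at distance 4.

ʒ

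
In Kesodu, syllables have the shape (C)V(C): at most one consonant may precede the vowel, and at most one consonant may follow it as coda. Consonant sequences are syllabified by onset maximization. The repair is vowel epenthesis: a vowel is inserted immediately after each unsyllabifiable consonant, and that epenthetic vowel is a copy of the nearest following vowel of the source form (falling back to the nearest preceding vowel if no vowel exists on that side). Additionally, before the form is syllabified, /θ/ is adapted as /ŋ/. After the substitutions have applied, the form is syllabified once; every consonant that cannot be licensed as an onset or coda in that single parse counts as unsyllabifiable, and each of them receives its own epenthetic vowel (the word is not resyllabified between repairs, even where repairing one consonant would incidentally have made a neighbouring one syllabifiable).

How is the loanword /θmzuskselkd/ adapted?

Substitution: /θ/ → /ŋ/, giving /ŋmzuskselkd/.
Syllabifying with onset maximization leaves /ŋ/, /m/, /k/, /k/, /d/ stranded (at most one coda consonant is licensed; onsets are limited to one consonant).
Epenthesis after each stranded consonant: /ŋ/ → /ŋu/, /m/ → /mu/, /k/ → /ke/, /k/ → /ke/, /d/ → /de/.

ŋumuzuskeselkede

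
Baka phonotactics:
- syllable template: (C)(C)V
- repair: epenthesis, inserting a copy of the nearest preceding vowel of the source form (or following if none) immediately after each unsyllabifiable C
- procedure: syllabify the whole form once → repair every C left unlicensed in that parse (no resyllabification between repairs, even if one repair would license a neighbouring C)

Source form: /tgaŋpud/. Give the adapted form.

The consonants /d/ cannot be parsed into a legal (C)(C)V syllable (no codas are permitted; onsets may contain at most 2 consonants).
Each unlicensed consonant becomes the onset of a new syllable: /d/ → /du/.

tgaŋpudu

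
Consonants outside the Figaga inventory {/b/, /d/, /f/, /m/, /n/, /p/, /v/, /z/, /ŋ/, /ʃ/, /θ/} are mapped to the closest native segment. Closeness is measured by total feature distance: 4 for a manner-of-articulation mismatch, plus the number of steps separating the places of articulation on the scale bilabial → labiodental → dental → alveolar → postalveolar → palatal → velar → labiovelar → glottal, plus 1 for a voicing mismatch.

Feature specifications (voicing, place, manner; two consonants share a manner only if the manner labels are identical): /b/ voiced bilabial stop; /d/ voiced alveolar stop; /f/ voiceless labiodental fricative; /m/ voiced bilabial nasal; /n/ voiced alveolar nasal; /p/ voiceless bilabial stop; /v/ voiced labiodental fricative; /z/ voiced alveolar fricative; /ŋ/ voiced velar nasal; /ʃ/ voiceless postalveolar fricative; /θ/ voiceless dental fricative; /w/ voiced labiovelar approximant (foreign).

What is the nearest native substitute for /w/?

ŋ

/ŋ/ is closest: manner differs (approximant→nasal, +4), place distance 1 (labiovelar→velar), same voicing; total 5. Next closest is /d/ at distance 8.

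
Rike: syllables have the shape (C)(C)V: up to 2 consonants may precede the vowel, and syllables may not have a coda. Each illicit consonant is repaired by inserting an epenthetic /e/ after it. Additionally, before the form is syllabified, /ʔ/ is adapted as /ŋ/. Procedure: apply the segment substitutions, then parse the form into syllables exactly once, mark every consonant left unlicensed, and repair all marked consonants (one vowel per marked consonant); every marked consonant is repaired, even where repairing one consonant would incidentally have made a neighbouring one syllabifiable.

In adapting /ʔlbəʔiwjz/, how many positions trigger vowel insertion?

4

After substitution the input is /ŋlbəŋiwjz/.
The unsyllabifiable consonants are /ŋ/, /w/, /j/, /z/; each receives one epenthetic vowel.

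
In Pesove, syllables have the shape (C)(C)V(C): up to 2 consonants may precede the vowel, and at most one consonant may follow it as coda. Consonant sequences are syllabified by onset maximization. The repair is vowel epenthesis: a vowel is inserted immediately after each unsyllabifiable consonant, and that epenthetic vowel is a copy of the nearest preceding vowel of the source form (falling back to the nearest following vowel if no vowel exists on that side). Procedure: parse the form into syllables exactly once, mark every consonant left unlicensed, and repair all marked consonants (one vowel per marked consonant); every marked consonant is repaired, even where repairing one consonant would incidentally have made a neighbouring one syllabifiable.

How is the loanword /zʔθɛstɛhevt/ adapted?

zɛʔθɛstɛhevte

Syllabifying with onset maximization leaves /z/, /t/ stranded (at most one coda consonant is licensed; onsets may contain at most 2 consonants).
Each unlicensed consonant becomes the onset of a new syllable: /z/ → /zɛ/, /t/ → /te/.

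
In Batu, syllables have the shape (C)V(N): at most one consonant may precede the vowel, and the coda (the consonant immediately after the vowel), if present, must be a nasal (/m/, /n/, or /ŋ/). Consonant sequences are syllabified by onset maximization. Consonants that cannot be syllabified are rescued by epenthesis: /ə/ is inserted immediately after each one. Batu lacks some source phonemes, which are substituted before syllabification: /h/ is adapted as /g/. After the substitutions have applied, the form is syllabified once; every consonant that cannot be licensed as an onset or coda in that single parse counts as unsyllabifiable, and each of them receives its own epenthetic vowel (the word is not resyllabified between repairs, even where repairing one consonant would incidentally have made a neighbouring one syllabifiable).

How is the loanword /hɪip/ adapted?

Substitution: /h/ → /g/, giving /gɪip/.
The consonants /p/ cannot be parsed into a legal (C)V(N) syllable (only a nasal (/m/, /n/, or /ŋ/) is licensed in coda position; onsets are limited to one consonant).
Inserting the epenthetic vowel yields /p/ → /pə/.

gɪipə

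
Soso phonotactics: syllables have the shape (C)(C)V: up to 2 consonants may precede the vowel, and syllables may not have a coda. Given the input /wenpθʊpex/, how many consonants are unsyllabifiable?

Under (C)(C)V, the unsyllabifiable consonants are /n/, /x/ (no codas are permitted; onsets may contain at most 2 consonants).

2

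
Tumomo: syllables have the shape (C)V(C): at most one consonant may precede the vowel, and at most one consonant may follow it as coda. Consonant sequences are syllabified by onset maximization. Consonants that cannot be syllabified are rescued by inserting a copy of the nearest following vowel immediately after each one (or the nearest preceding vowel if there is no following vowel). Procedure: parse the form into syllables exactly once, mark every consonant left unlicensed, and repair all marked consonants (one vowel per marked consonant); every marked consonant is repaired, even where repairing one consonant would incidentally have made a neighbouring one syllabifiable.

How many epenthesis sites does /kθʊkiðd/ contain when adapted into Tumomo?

The unsyllabifiable consonants are /k/, /d/; each receives one epenthetic vowel.

2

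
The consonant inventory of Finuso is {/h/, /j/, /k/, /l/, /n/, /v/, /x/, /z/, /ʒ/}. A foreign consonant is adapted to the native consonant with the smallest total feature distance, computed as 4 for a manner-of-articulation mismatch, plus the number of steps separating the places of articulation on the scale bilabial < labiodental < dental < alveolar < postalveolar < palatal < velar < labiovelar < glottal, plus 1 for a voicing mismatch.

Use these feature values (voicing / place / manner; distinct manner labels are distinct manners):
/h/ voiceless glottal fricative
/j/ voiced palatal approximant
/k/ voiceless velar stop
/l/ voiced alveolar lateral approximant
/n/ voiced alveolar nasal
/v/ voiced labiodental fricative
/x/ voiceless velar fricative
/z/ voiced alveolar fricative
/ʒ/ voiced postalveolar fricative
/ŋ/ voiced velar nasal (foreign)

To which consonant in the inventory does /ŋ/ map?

n

/n/ is closest: same manner (nasal), place distance 3 (velar→alveolar), same voicing; total 3. Next closest is /j/ at distance 5.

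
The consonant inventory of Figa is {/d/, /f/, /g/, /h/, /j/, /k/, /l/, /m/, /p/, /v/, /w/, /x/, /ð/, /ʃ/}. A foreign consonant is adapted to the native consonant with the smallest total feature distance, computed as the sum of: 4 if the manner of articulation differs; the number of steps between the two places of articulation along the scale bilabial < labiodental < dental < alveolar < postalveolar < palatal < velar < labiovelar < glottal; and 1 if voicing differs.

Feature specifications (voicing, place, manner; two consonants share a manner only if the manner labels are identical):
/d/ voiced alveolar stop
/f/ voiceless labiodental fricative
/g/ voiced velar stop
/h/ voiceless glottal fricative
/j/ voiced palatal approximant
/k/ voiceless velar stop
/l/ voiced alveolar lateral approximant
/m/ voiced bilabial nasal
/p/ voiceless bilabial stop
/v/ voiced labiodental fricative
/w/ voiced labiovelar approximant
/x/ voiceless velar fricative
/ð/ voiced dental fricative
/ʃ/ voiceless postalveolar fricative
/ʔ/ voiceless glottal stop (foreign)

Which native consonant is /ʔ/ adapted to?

/k/ is closest: same manner (stop), place distance 2 (glottal→velar), same voicing; total 2. Next closest is /g/ at distance 3.

k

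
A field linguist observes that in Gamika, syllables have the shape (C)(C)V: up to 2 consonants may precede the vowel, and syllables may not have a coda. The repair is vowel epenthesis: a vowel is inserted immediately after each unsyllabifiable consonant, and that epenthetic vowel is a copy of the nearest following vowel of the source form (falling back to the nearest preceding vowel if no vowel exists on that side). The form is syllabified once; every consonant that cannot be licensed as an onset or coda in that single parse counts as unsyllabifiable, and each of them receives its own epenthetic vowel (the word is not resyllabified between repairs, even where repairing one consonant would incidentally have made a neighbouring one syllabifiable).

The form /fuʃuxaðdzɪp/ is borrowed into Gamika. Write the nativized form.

fuʃuxaðɪdzɪpɪ

Under (C)(C)V, the unsyllabifiable consonants are /ð/, /p/ (no codas are permitted; onsets may contain at most 2 consonants).
Inserting the epenthetic vowel yields /ð/ → /ðɪ/, /p/ → /pɪ/.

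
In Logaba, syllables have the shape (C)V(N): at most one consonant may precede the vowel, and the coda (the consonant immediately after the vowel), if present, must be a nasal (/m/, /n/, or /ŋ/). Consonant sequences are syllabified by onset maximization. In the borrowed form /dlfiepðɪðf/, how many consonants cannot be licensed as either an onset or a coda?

5

Under (C)V(N), the unsyllabifiable consonants are /d/, /l/, /p/, /ð/, /f/ (only a nasal (/m/, /n/, or /ŋ/) is licensed in coda position; onsets are limited to one consonant).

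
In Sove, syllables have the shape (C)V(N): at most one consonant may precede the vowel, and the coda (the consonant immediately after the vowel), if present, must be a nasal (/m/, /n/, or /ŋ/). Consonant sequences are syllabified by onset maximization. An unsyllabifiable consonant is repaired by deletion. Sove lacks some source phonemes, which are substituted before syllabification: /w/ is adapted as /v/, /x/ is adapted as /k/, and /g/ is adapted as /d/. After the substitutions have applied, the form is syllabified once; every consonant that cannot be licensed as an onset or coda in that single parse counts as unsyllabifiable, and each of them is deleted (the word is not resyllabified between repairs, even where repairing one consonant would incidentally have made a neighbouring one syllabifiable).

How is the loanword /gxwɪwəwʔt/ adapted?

vɪvə

Substitution: /g/ → /d/, /x/ → /k/, /w/ → /v/, giving /dkvɪvəvʔt/.
Under (C)V(N), the unsyllabifiable consonants are /d/, /k/, /v/, /ʔ/, /t/ (only a nasal (/m/, /n/, or /ŋ/) is licensed in coda position; onsets are limited to one consonant).
Deletion applies to /d/, /k/, /v/, /ʔ/, /t/.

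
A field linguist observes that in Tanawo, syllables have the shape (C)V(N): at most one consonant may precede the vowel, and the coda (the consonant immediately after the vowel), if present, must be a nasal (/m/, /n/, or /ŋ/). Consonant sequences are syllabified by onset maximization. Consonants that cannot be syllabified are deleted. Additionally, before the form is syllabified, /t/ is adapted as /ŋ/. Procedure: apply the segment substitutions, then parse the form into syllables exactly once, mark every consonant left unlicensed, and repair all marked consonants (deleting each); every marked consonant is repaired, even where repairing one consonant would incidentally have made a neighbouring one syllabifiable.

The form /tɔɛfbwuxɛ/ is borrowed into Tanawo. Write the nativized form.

Substitution: /t/ → /ŋ/, giving /ŋɔɛfbwuxɛ/.
Under (C)V(N), the unsyllabifiable consonants are /f/, /b/ (only a nasal (/m/, /n/, or /ŋ/) is licensed in coda position; onsets are limited to one consonant).
Deleting the stranded consonants removes /f/, /b/.

ŋɔɛwuxɛ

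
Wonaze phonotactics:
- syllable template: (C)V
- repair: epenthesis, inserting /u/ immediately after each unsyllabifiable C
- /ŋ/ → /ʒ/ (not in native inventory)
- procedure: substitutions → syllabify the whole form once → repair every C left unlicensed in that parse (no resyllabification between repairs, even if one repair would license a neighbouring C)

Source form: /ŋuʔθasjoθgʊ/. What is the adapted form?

Substitution: /ŋ/ → /ʒ/, giving /ʒuʔθasjoθgʊ/.
Syllabifying with onset maximization leaves /ʔ/, /s/, /θ/ stranded (no codas are permitted; onsets are limited to one consonant).
Epenthesis after each stranded consonant: /ʔ/ → /ʔu/, /s/ → /su/, /θ/ → /θu/.

ʒuʔuθasujoθugʊ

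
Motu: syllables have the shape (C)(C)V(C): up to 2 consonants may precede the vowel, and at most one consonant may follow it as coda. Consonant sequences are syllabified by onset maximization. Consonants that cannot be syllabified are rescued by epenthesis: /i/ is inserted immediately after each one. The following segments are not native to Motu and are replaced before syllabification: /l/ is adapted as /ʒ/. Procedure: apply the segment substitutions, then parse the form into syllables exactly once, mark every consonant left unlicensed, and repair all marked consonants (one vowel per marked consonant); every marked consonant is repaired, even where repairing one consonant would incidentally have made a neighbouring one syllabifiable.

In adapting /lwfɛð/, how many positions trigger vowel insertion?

1

After substitution the input is /ʒwfɛð/.
The unsyllabifiable consonants are /ʒ/; each receives one epenthetic vowel.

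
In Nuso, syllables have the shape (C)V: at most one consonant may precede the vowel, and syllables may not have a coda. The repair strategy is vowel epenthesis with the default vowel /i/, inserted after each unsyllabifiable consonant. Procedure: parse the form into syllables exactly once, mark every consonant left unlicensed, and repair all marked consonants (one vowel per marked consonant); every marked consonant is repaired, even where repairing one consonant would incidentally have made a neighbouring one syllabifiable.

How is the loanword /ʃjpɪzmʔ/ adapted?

Syllabifying with onset maximization leaves /ʃ/, /j/, /z/, /m/, /ʔ/ stranded (no codas are permitted; onsets are limited to one consonant).
Inserting the epenthetic vowel yields /ʃ/ → /ʃi/, /j/ → /ji/, /z/ → /zi/, /m/ → /mi/, /ʔ/ → /ʔi/.

ʃijipɪzimiʔi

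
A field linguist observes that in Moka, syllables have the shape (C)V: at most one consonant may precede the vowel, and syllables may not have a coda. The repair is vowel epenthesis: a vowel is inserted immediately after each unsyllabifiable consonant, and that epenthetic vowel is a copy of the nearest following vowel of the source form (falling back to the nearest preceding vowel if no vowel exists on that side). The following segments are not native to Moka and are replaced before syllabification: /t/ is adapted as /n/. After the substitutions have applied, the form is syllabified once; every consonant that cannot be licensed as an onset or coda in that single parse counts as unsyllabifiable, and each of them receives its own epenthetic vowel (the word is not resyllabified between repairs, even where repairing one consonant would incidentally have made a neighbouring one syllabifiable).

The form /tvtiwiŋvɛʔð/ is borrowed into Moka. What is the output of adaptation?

Substitution: /t/ → /n/, giving /nvniwiŋvɛʔð/.
The consonants /n/, /v/, /ŋ/, /ʔ/, /ð/ cannot be parsed into a legal (C)V syllable (no codas are permitted; onsets are limited to one consonant).
Each unlicensed consonant becomes the onset of a new syllable: /n/ → /ni/, /v/ → /vi/, /ŋ/ → /ŋɛ/, /ʔ/ → /ʔɛ/, /ð/ → /ðɛ/.

niviniwiŋɛvɛʔɛðɛ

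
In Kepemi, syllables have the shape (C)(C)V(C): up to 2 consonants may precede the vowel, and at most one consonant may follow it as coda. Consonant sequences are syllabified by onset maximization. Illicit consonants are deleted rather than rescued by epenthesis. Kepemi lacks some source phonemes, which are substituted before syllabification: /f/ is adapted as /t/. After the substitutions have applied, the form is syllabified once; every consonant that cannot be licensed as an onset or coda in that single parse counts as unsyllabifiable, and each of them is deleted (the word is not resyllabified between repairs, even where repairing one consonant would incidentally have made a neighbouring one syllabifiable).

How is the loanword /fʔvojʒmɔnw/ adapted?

ʔvojʒmɔn

Substitution: /f/ → /t/, giving /tʔvojʒmɔnw/.
Syllabifying with onset maximization leaves /t/, /w/ stranded (at most one coda consonant is licensed; onsets may contain at most 2 consonants).
Each unlicensed consonant is deleted: /t/, /w/.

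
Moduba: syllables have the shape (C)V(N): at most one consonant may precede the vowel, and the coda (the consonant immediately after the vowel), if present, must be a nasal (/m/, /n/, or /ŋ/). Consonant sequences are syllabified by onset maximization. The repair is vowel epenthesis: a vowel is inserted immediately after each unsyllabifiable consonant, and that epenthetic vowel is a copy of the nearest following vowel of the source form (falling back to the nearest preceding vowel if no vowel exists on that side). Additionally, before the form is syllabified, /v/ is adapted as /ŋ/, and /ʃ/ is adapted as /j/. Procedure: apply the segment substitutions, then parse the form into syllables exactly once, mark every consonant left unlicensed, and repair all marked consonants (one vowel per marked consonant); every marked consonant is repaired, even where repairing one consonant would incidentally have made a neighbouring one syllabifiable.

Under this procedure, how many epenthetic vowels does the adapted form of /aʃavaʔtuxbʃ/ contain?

4

After substitution the input is /ajaŋaʔtuxbj/.
The unsyllabifiable consonants are /ʔ/, /x/, /b/, /j/; each receives one epenthetic vowel.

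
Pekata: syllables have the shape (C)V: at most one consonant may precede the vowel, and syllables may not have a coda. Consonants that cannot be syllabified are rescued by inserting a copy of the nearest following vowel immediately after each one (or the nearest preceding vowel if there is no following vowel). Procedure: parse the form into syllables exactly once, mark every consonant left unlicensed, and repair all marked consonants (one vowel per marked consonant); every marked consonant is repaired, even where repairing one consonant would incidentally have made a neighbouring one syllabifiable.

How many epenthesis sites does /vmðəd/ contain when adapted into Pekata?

3

The unsyllabifiable consonants are /v/, /m/, /d/; each receives one epenthetic vowel.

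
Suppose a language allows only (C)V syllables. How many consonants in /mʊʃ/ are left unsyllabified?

Under (C)V, the unsyllabifiable consonants are /ʃ/ (no codas are permitted; onsets are limited to one consonant).

1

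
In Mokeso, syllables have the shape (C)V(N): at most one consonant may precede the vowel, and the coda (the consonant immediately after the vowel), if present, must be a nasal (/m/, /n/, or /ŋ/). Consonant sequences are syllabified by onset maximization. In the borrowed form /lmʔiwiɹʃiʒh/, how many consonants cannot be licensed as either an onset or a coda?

Syllabifying with onset maximization leaves /l/, /m/, /ɹ/, /ʒ/, /h/ stranded (only a nasal (/m/, /n/, or /ŋ/) is licensed in coda position; onsets are limited to one consonant).

5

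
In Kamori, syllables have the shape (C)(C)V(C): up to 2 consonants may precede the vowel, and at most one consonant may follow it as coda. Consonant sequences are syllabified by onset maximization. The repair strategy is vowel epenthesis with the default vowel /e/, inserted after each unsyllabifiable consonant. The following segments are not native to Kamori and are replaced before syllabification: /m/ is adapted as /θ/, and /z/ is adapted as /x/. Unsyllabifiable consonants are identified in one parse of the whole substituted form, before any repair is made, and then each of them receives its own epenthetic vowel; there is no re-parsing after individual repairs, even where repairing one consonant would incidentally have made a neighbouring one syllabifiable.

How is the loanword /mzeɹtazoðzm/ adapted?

Substitution: /m/ → /θ/, /z/ → /x/, giving /θxeɹtaxoðxθ/.
The consonants /x/, /θ/ cannot be parsed into a legal (C)(C)V(C) syllable (at most one coda consonant is licensed; onsets may contain at most 2 consonants).
Epenthesis after each stranded consonant: /x/ → /xe/, /θ/ → /θe/.

θxeɹtaxoðxeθe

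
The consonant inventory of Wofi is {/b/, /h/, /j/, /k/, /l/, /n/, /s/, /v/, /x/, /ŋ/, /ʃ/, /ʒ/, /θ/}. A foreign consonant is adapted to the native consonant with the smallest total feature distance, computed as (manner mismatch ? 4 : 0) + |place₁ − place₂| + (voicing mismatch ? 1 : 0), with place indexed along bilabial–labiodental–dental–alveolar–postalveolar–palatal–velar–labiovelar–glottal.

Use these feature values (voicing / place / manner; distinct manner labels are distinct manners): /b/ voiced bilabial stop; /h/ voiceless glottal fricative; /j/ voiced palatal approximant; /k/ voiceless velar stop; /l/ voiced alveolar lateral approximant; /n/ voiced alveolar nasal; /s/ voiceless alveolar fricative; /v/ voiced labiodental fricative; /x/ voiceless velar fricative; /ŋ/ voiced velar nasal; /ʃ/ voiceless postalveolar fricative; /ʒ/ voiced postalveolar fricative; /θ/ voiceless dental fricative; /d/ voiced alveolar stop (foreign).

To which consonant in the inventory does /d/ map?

/b/ is closest: same manner (stop), place distance 3 (alveolar→bilabial), same voicing; total 3. Next closest is /k/ at distance 4.

b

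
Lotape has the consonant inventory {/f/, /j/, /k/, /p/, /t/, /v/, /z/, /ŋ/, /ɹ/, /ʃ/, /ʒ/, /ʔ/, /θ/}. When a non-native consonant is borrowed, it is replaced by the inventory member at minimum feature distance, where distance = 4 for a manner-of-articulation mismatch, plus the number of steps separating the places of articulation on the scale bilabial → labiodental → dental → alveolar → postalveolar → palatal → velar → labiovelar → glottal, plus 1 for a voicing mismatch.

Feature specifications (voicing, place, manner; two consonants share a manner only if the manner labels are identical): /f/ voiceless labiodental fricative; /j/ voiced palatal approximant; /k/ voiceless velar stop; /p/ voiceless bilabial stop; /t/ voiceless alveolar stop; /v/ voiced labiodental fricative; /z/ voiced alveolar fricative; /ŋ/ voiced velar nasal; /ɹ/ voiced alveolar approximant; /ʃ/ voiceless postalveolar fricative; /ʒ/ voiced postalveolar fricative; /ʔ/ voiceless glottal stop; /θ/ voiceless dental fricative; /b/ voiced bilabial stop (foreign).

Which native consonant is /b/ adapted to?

p

/p/ is closest: same manner (stop), place distance 0 (bilabial→bilabial), voicing differs (+1); total 1. Next closest is /t/ at distance 4.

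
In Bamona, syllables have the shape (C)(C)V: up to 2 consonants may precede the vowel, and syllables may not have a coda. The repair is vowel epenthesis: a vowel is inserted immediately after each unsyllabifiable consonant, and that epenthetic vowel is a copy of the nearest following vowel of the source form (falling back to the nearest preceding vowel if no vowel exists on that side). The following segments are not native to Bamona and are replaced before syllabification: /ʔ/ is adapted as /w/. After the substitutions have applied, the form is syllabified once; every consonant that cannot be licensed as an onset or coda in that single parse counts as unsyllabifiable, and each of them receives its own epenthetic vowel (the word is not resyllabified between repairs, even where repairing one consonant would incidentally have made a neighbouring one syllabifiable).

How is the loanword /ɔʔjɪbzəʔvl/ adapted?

Substitution: /ʔ/ → /w/, giving /ɔwjɪbzəwvl/.
The consonants /w/, /v/, /l/ cannot be parsed into a legal (C)(C)V syllable (no codas are permitted; onsets may contain at most 2 consonants).
Each unlicensed consonant becomes the onset of a new syllable: /w/ → /wə/, /v/ → /və/, /l/ → /lə/.

ɔwjɪbzəwəvələ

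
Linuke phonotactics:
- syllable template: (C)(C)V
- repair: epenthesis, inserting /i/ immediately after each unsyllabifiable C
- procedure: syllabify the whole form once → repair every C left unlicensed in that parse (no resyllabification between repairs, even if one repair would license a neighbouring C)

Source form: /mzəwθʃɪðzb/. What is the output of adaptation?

mzəwiθʃɪðizibi

Syllabifying with onset maximization leaves /w/, /ð/, /z/, /b/ stranded (no codas are permitted; onsets may contain at most 2 consonants).
Inserting the epenthetic vowel yields /w/ → /wi/, /ð/ → /ði/, /z/ → /zi/, /b/ → /bi/.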